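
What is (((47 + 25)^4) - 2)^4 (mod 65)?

47 + 25 = 72 ≡ 7 (mod 65)
(7)^4 ≡ 61 (mod 65)
61 - 2 = 59
(59)^4 ≡ 61 (mod 65)

61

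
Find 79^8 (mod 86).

Compute successive squares:
79^1 ≡ 79 (mod 86)
79^2 ≡ 79^2 = 6241 ≡ 49 (mod 86)
79^4 ≡ 49^2 = 2401 ≡ 79 (mod 86)
79^8 ≡ 79^2 = 6241 ≡ 49 (mod 86)
So 79^8 ≡ 49 (mod 86).

49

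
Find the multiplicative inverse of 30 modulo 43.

33

Run the extended Euclidean algorithm:
43 = 1×30 + 13
30 = 2×13 + 4
13 = 3×4 + 1
4 = 4×1 + 0
gcd(30, 43) = 1, so the inverse exists.
Back-substitute for 1:
1 = 1×13 − 3×4
  = −3×30 + 7×13
  = 7×43 − 10×30
So 30⁻¹ ≡ −10 ≡ 33 (mod 43).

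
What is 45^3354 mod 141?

45^1 ≡ 45 (mod 141)
45^2 ≡ 45^2 = 2025 ≡ 51 (mod 141)
45^4 ≡ 51^2 = 2601 ≡ 63 (mod 141)
45^8 ≡ 63^2 = 3969 ≡ 21 (mod 141)
45^16 ≡ 21^2 = 441 ≡ 18 (mod 141)
45^32 ≡ 18^2 = 324 ≡ 42 (mod 141)
45^64 ≡ 42^2 = 1764 ≡ 72 (mod 141)
45^128 ≡ 72^2 = 5184 ≡ 108 (mod 141)
45^256 ≡ 108^2 = 11664 ≡ 102 (mod 141)
45^512 ≡ 102^2 = 10404 ≡ 111 (mod 141)
45^1024 ≡ 111^2 = 12321 ≡ 54 (mod 141)
45^2048 ≡ 54^2 = 2916 ≡ 96 (mod 141)
45^3354 = 45^2048 · 45^1024 · 45^256 · 45^16 · 45^8 · 45^2 ≡ 96 · 54 · 102 · 18 · 21 · 51 (mod 141).
Accumulate the product:
96 · 54 = 5184 ≡ 108
108 · 102 = 11016 ≡ 18
18 · 18 = 324 ≡ 42
42 · 21 = 882 ≡ 36
36 · 51 = 1836 ≡ 3

3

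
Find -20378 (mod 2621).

-20378 = -8×2621 + 590, so -20378 ≡ 590 (mod 2621).

590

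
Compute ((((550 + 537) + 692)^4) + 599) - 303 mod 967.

550 + 537 = 1087 ≡ 120 (mod 967)
120 + 692 = 812
(812)^4 ≡ 259 (mod 967)
259 + 599 = 858
858 - 303 = 555

555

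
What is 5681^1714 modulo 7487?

5681^1 ≡ 5681 (mod 7487)
5681^2 ≡ 5681^2 = 32273761 ≡ 4791 (mod 7487)
5681^4 ≡ 4791^2 = 22953681 ≡ 6026 (mod 7487)
5681^8 ≡ 6026^2 = 36312676 ≡ 726 (mod 7487)
5681^16 ≡ 726^2 = 527076 ≡ 2986 (mod 7487)
5681^32 ≡ 2986^2 = 8916196 ≡ 6666 (mod 7487)
5681^64 ≡ 6666^2 = 44435556 ≡ 211 (mod 7487)
5681^128 ≡ 211^2 = 44521 ≡ 7086 (mod 7487)
5681^256 ≡ 7086^2 = 50211396 ≡ 3574 (mod 7487)
5681^512 ≡ 3574^2 = 12773476 ≡ 654 (mod 7487)
5681^1024 ≡ 654^2 = 427716 ≡ 957 (mod 7487)
5681^1714 = 5681^1024 × 5681^512 × 5681^128 × 5681^32 × 5681^16 × 5681^2 ≡ 957 × 654 × 7086 × 6666 × 2986 × 4791 (mod 7487).
Accumulate the product:
957 × 654 = 625878 ≡ 4457
4457 × 7086 = 31582302 ≡ 2136
2136 × 6666 = 14238576 ≡ 5789
5789 × 2986 = 17285954 ≡ 5958
5958 × 4791 = 28544778 ≡ 4334

4334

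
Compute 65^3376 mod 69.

52

3376 in binary is 110100110000, i.e. 3376 = 2048 + 1024 + 256 + 32 + 16.
65^1 ≡ 65 (mod 69)
65^2 ≡ 65^2 = 4225 ≡ 16 (mod 69)
65^4 ≡ 16^2 = 256 ≡ 49 (mod 69)
65^8 ≡ 49^2 = 2401 ≡ 55 (mod 69)
65^16 ≡ 55^2 = 3025 ≡ 58 (mod 69)
65^32 ≡ 58^2 = 3364 ≡ 52 (mod 69)
65^64 ≡ 52^2 = 2704 ≡ 13 (mod 69)
65^128 ≡ 13^2 = 169 ≡ 31 (mod 69)
65^256 ≡ 31^2 = 961 ≡ 64 (mod 69)
65^512 ≡ 64^2 = 4096 ≡ 25 (mod 69)
65^1024 ≡ 25^2 = 625 ≡ 4 (mod 69)
65^2048 ≡ 4^2 = 16 (mod 69)
65^3376 = 65^2048 × 65^1024 × 65^256 × 65^32 × 65^16 ≡ 16 × 4 × 64 × 52 × 58 (mod 69).
Accumulate the product:
16 × 4 = 64
64 × 64 = 4096 ≡ 25
25 × 52 = 1300 ≡ 58
58 × 58 = 3364 ≡ 52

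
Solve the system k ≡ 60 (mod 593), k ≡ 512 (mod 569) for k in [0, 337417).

593⁻¹ mod 569: 593*166 ≡ 1 (mod 569), so 593⁻¹ ≡ 166.
k = 60 + 593*((512 − 60)*166 mod 569) = 60 + 593*493 = 292409.
Check: 292409 mod 593 = 60, 292409 mod 569 = 512. ✓

292409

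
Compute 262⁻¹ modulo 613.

489

Apply the Euclidean algorithm and back-substitute:
613 = 2·262 + 89
262 = 2·89 + 84
89 = 1·84 + 5
84 = 16·5 + 4
5 = 1·4 + 1
4 = 4·1 + 0
gcd(262, 613) = 1, so the inverse exists.
Back-substitute for 1:
1 = 1·5 − 1·4
  = −1·84 + 17·5
  = 17·89 − 18·84
  = −18·262 + 53·89
  = 53·613 − 124·262
So 262⁻¹ ≡ −124 ≡ 489 (mod 613).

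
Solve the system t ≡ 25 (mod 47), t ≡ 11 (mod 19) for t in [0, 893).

448

47⁻¹ mod 19: 47·17 ≡ 1 (mod 19), so 47⁻¹ ≡ 17.
t = 25 + 47·((11 − 25)·17 mod 19) = 25 + 47·9 = 448.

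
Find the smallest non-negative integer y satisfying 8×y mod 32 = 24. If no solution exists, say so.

gcd(8, 32) = 8, and 8 | 24, so solutions exist.
Divide through by 8: 1×y ≡ 3 mod 4.
1⁻¹ ≡ 1 (mod 4).
y ≡ 1×3 ≡ 3 (mod 4).
The smallest non-negative solution is y = 3.

3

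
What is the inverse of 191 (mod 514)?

183

514 = 2·191 + 132
191 = 1·132 + 59
132 = 2·59 + 14
59 = 4·14 + 3
14 = 4·3 + 2
3 = 1·2 + 1
2 = 2·1 + 0
gcd(191, 514) = 1, so the inverse exists.
Bézout: 1 = −68·514 + 183·191.
So 191⁻¹ ≡ 183 (mod 514).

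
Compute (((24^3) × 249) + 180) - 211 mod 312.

(24)^3 ≡ 96 (mod 312)
96 × 249 = 23904 ≡ 192 (mod 312)
192 + 180 = 372 ≡ 60 (mod 312)
60 - 211 = -151 ≡ 161 (mod 312)

161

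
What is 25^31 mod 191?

69

25^1 ≡ 25 (mod 191)
25^2 ≡ 25^2 = 625 ≡ 52 (mod 191)
25^4 ≡ 52^2 = 2704 ≡ 30 (mod 191)
25^8 ≡ 30^2 = 900 ≡ 136 (mod 191)
25^16 ≡ 136^2 = 18496 ≡ 160 (mod 191)
25^31 = 25^16 × 25^8 × 25^4 × 25^2 × 25^1 ≡ 160 × 136 × 30 × 52 × 25 (mod 191).
Accumulate the product:
160 × 136 = 21760 ≡ 177
177 × 30 = 5310 ≡ 153
153 × 52 = 7956 ≡ 125
125 × 25 = 3125 ≡ 69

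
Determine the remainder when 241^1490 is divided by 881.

397

Using repeated squaring:
1490 in binary is 10111010010, i.e. 1490 = 1024 + 256 + 128 + 64 + 16 + 2.
241^1 ≡ 241 (mod 881)
241^2 ≡ 241^2 = 58081 ≡ 816 (mod 881)
241^4 ≡ 816^2 = 665856 ≡ 701 (mod 881)
241^8 ≡ 701^2 = 491401 ≡ 684 (mod 881)
241^16 ≡ 684^2 = 467856 ≡ 45 (mod 881)
241^32 ≡ 45^2 = 2025 ≡ 263 (mod 881)
241^64 ≡ 263^2 = 69169 ≡ 451 (mod 881)
241^128 ≡ 451^2 = 203401 ≡ 771 (mod 881)
241^256 ≡ 771^2 = 594441 ≡ 647 (mod 881)
241^512 ≡ 647^2 = 418609 ≡ 134 (mod 881)
241^1024 ≡ 134^2 = 17956 ≡ 336 (mod 881)
241^1490 = 241^1024 * 241^256 * 241^128 * 241^64 * 241^16 * 241^2 ≡ 336 * 647 * 771 * 451 * 45 * 816 (mod 881).
Accumulate the product:
336 * 647 = 217392 ≡ 666
666 * 771 = 513486 ≡ 744
744 * 451 = 335544 ≡ 764
764 * 45 = 34380 ≡ 21
21 * 816 = 17136 ≡ 397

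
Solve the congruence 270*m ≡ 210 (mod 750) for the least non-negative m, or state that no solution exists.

23

gcd(270, 750) = 30, and 30 | 210, so solutions exist.
Divide through by 30: 9*m ≡ 7 (mod 25).
9⁻¹ ≡ 14 (mod 25).
m ≡ 14*7 ≡ 23 (mod 25).
The smallest non-negative solution is m = 23.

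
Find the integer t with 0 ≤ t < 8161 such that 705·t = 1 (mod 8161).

2593

Run the extended Euclidean algorithm:
8161 = 11·705 + 406
705 = 1·406 + 299
406 = 1·299 + 107
299 = 2·107 + 85
107 = 1·85 + 22
85 = 3·22 + 19
22 = 1·19 + 3
19 = 6·3 + 1
3 = 3·1 + 0
gcd(705, 8161) = 1, so the inverse exists.
Back-substitute for 1:
1 = 1·19 − 6·3
  = −6·22 + 7·19
  = 7·85 − 27·22
  = −27·107 + 34·85
  = 34·299 − 95·107
  = −95·406 + 129·299
  = 129·705 − 224·406
  = −224·8161 + 2593·705
So 705⁻¹ ≡ 2593 (mod 8161).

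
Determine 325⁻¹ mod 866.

437

866 = 2×325 + 216
325 = 1×216 + 109
216 = 1×109 + 107
109 = 1×107 + 2
107 = 53×2 + 1
2 = 2×1 + 0
gcd(325, 866) = 1, so the inverse exists.
Back-substitute for 1:
1 = 1×107 − 53×2
  = −53×109 + 54×107
  = 54×216 − 107×109
  = −107×325 + 161×216
  = 161×866 − 429×325
So 325⁻¹ ≡ −429 ≡ 437 (mod 866).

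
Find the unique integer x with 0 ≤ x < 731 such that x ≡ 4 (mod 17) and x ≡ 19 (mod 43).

17⁻¹ mod 43: 17*38 ≡ 1 (mod 43), so 17⁻¹ ≡ 38.
x = 4 + 17*((19 − 4)*38 mod 43) = 4 + 17*11 = 191.

191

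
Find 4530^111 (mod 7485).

5115

111 in binary is 1101111, i.e. 111 = 64 + 32 + 8 + 4 + 2 + 1.
4530^1 ≡ 4530 (mod 7485)
4530^2 ≡ 4530^2 = 20520900 ≡ 4515 (mod 7485)
4530^4 ≡ 4515^2 = 20385225 ≡ 3570 (mod 7485)
4530^8 ≡ 3570^2 = 12744900 ≡ 5430 (mod 7485)
4530^16 ≡ 5430^2 = 29484900 ≡ 1485 (mod 7485)
4530^32 ≡ 1485^2 = 2205225 ≡ 4635 (mod 7485)
4530^64 ≡ 4635^2 = 21483225 ≡ 1275 (mod 7485)
4530^111 = 4530^64 * 4530^32 * 4530^8 * 4530^4 * 4530^2 * 4530^1 ≡ 1275 * 4635 * 5430 * 3570 * 4515 * 4530 (mod 7485).
Accumulate the product:
1275 * 4635 = 5909625 ≡ 3960
3960 * 5430 = 21502800 ≡ 5880
5880 * 3570 = 20991600 ≡ 3660
3660 * 4515 = 16524900 ≡ 5505
5505 * 4530 = 24937650 ≡ 5115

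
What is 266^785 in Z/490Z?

By square-and-multiply:
785 in binary is 1100010001, i.e. 785 = 512 + 256 + 16 + 1.
266^1 ≡ 266 (mod 490)
266^2 ≡ 266^2 = 70756 ≡ 196 (mod 490)
266^4 ≡ 196^2 = 38416 ≡ 196 (mod 490)
266^8 ≡ 196^2 = 38416 ≡ 196 (mod 490)
266^16 ≡ 196^2 = 38416 ≡ 196 (mod 490)
266^32 ≡ 196^2 = 38416 ≡ 196 (mod 490)
266^64 ≡ 196^2 = 38416 ≡ 196 (mod 490)
266^128 ≡ 196^2 = 38416 ≡ 196 (mod 490)
266^256 ≡ 196^2 = 38416 ≡ 196 (mod 490)
266^512 ≡ 196^2 = 38416 ≡ 196 (mod 490)
266^785 = 266^512 * 266^256 * 266^16 * 266^1 ≡ 196 * 196 * 196 * 266 (mod 490).
Accumulate the product:
196 * 196 = 38416 ≡ 196
196 * 196 = 38416 ≡ 196
196 * 266 = 52136 ≡ 196

196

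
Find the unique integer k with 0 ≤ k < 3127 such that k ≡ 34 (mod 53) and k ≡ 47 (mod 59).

2525

53⁻¹ mod 59: 53·49 ≡ 1 (mod 59), so 53⁻¹ ≡ 49.
k = 34 + 53·((47 − 34)·49 mod 59) = 34 + 53·47 = 2525.
Check: 2525 mod 53 = 34, 2525 mod 59 = 47. ✓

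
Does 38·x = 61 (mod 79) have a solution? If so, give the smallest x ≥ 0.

12

gcd(38, 79) = 1, so a unique solution mod 79 exists.
38⁻¹ ≡ 52 (mod 79).
x ≡ 52·61 ≡ 12 (mod 79).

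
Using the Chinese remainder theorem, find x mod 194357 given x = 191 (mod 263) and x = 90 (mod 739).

103550

263⁻¹ mod 739: 263·340 ≡ 1 (mod 739), so 263⁻¹ ≡ 340.
x = 191 + 263·((90 − 191)·340 mod 739) = 191 + 263·393 = 103550.
Check: 103550 mod 263 = 191, 103550 mod 739 = 90. ✓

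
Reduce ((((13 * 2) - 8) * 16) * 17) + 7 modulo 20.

13 * 2 = 26 ≡ 6 (mod 20)
6 - 8 = -2 ≡ 18 (mod 20)
18 * 16 = 288 ≡ 8 (mod 20)
8 * 17 = 136 ≡ 16 (mod 20)
16 + 7 = 23 ≡ 3 (mod 20)

3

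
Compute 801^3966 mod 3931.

By square-and-multiply:
3966 in binary is 111101111110, i.e. 3966 = 2048 + 1024 + 512 + 256 + 64 + 32 + 16 + 8 + 4 + 2.
801^1 ≡ 801 (mod 3931)
801^2 ≡ 801^2 = 641601 ≡ 848 (mod 3931)
801^4 ≡ 848^2 = 719104 ≡ 3662 (mod 3931)
801^8 ≡ 3662^2 = 13410244 ≡ 1603 (mod 3931)
801^16 ≡ 1603^2 = 2569609 ≡ 2666 (mod 3931)
801^32 ≡ 2666^2 = 7107556 ≡ 308 (mod 3931)
801^64 ≡ 308^2 = 94864 ≡ 520 (mod 3931)
801^128 ≡ 520^2 = 270400 ≡ 3092 (mod 3931)
801^256 ≡ 3092^2 = 9560464 ≡ 272 (mod 3931)
801^512 ≡ 272^2 = 73984 ≡ 3226 (mod 3931)
801^1024 ≡ 3226^2 = 10407076 ≡ 1719 (mod 3931)
801^2048 ≡ 1719^2 = 2954961 ≡ 2780 (mod 3931)
801^3966 = 801^2048 × 801^1024 × 801^512 × 801^256 × 801^64 × 801^32 × 801^16 × 801^8 × 801^4 × 801^2 ≡ 2780 × 1719 × 3226 × 272 × 520 × 308 × 2666 × 1603 × 3662 × 848 (mod 3931).
Accumulate the product:
2780 × 1719 = 4778820 ≡ 2655
2655 × 3226 = 8565030 ≡ 3312
3312 × 272 = 900864 ≡ 665
665 × 520 = 345800 ≡ 3803
3803 × 308 = 1171324 ≡ 3817
3817 × 2666 = 10176122 ≡ 2694
2694 × 1603 = 4318482 ≡ 2244
2244 × 3662 = 8217528 ≡ 1738
1738 × 848 = 1473824 ≡ 3630

3630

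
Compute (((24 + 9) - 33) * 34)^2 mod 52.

24 + 9 = 33
33 - 33 = 0
0 * 34 = 0
(0)^2 ≡ 0 (mod 52)

0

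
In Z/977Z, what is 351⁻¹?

270

Run the extended Euclidean algorithm:
977 = 2×351 + 275
351 = 1×275 + 76
275 = 3×76 + 47
76 = 1×47 + 29
47 = 1×29 + 18
29 = 1×18 + 11
18 = 1×11 + 7
11 = 1×7 + 4
7 = 1×4 + 3
4 = 1×3 + 1
3 = 3×1 + 0
gcd(351, 977) = 1, so the inverse exists.
Back-substitute for 1:
1 = 1×4 − 1×3
  = −1×7 + 2×4
  = 2×11 − 3×7
  = −3×18 + 5×11
  = 5×29 − 8×18
  = −8×47 + 13×29
  = 13×76 − 21×47
  = −21×275 + 76×76
  = 76×351 − 97×275
  = −97×977 + 270×351
So 351⁻¹ ≡ 270 (mod 977).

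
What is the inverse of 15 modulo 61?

61 = 4*15 + 1
15 = 15*1 + 0
gcd(15, 61) = 1, so the inverse exists.
Back-substitute for 1:
1 = 1*61 − 4*15
So 15⁻¹ ≡ −4 ≡ 57 (mod 61).

57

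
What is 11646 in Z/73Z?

11646 = 159×73 + 39, so 11646 ≡ 39 (mod 73).

39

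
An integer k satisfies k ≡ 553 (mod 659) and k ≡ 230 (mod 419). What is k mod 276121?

111265

659⁻¹ mod 419: 659*316 ≡ 1 (mod 419), so 659⁻¹ ≡ 316.
k = 553 + 659*((230 − 553)*316 mod 419) = 553 + 659*168 = 111265.
Check: 111265 mod 659 = 553, 111265 mod 419 = 230. ✓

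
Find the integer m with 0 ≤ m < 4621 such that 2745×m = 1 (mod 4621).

3382

4621 = 1*2745 + 1876
2745 = 1*1876 + 869
1876 = 2*869 + 138
869 = 6*138 + 41
138 = 3*41 + 15
41 = 2*15 + 11
15 = 1*11 + 4
11 = 2*4 + 3
4 = 1*3 + 1
3 = 3*1 + 0
gcd(2745, 4621) = 1, so the inverse exists.
Bézout: 1 = 736*4621 − 1239*2745.
So 2745⁻¹ ≡ −1239 ≡ 3382 (mod 4621).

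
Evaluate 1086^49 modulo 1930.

1616

49 in binary is 110001, i.e. 49 = 32 + 16 + 1.
1086^1 ≡ 1086 (mod 1930)
1086^2 ≡ 1086^2 = 1179396 ≡ 166 (mod 1930)
1086^4 ≡ 166^2 = 27556 ≡ 536 (mod 1930)
1086^8 ≡ 536^2 = 287296 ≡ 1656 (mod 1930)
1086^16 ≡ 1656^2 = 2742336 ≡ 1736 (mod 1930)
1086^32 ≡ 1736^2 = 3013696 ≡ 966 (mod 1930)
1086^49 = 1086^32 · 1086^16 · 1086^1 ≡ 966 · 1736 · 1086 (mod 1930).
Accumulate the product:
966 · 1736 = 1676976 ≡ 1736
1736 · 1086 = 1885296 ≡ 1616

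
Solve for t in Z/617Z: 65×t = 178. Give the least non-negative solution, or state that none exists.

297

gcd(65, 617) = 1, so a unique solution mod 617 exists.
65⁻¹ ≡ 19 (mod 617).
t ≡ 19×178 ≡ 297 (mod 617).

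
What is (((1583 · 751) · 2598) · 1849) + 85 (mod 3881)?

1647

1583 · 751 = 1188833 ≡ 1247 (mod 3881)
1247 · 2598 = 3239706 ≡ 2952 (mod 3881)
2952 · 1849 = 5458248 ≡ 1562 (mod 3881)
1562 + 85 = 1647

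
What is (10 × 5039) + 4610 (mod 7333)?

10 × 5039 = 50390 ≡ 6392 (mod 7333)
6392 + 4610 = 11002 ≡ 3669 (mod 7333)

3669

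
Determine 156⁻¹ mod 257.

257 = 1·156 + 101
156 = 1·101 + 55
101 = 1·55 + 46
55 = 1·46 + 9
46 = 5·9 + 1
9 = 9·1 + 0
gcd(156, 257) = 1, so the inverse exists.
Back-substitute for 1:
1 = 1·46 − 5·9
  = −5·55 + 6·46
  = 6·101 − 11·55
  = −11·156 + 17·101
  = 17·257 − 28·156
So 156⁻¹ ≡ −28 ≡ 229 (mod 257).

229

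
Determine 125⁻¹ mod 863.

Apply the Euclidean algorithm and back-substitute:
863 = 6*125 + 113
125 = 1*113 + 12
113 = 9*12 + 5
12 = 2*5 + 2
5 = 2*2 + 1
2 = 2*1 + 0
gcd(125, 863) = 1, so the inverse exists.
Back-substitute for 1:
1 = 1*5 − 2*2
  = −2*12 + 5*5
  = 5*113 − 47*12
  = −47*125 + 52*113
  = 52*863 − 359*125
So 125⁻¹ ≡ −359 ≡ 504 (mod 863).

504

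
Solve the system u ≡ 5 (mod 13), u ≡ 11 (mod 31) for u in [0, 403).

135

13⁻¹ mod 31: 13×12 ≡ 1 (mod 31), so 13⁻¹ ≡ 12.
u = 5 + 13×((11 − 5)×12 mod 31) = 5 + 13×10 = 135.
Check: 135 mod 13 = 5, 135 mod 31 = 11. ✓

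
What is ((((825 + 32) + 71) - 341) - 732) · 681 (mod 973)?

825 + 32 = 857
857 + 71 = 928
928 - 341 = 587
587 - 732 = -145 ≡ 828 (mod 973)
828 · 681 = 563868 ≡ 501 (mod 973)

501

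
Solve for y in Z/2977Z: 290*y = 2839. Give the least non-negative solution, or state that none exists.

2299

gcd(290, 2977) = 1, so a unique solution mod 2977 exists.
290⁻¹ ≡ 1817 (mod 2977).
y ≡ 1817*2839 ≡ 2299 (mod 2977).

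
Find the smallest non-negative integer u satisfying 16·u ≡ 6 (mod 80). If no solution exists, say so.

gcd(16, 80) = 16, and 16 does not divide 6.
So the congruence has no solution.

no solution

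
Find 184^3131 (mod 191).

184

By square-and-multiply:
3131 in binary is 110000111011, i.e. 3131 = 2048 + 1024 + 32 + 16 + 8 + 2 + 1.
184^1 ≡ 184 (mod 191)
184^2 ≡ 184^2 = 33856 ≡ 49 (mod 191)
184^4 ≡ 49^2 = 2401 ≡ 109 (mod 191)
184^8 ≡ 109^2 = 11881 ≡ 39 (mod 191)
184^16 ≡ 39^2 = 1521 ≡ 184 (mod 191)
184^32 ≡ 184^2 = 33856 ≡ 49 (mod 191)
184^64 ≡ 49^2 = 2401 ≡ 109 (mod 191)
184^128 ≡ 109^2 = 11881 ≡ 39 (mod 191)
184^256 ≡ 39^2 = 1521 ≡ 184 (mod 191)
184^512 ≡ 184^2 = 33856 ≡ 49 (mod 191)
184^1024 ≡ 49^2 = 2401 ≡ 109 (mod 191)
184^2048 ≡ 109^2 = 11881 ≡ 39 (mod 191)
184^3131 = 184^2048 · 184^1024 · 184^32 · 184^16 · 184^8 · 184^2 · 184^1 ≡ 39 · 109 · 49 · 184 · 39 · 49 · 184 (mod 191).
Accumulate the product:
39 · 109 = 4251 ≡ 49
49 · 49 = 2401 ≡ 109
109 · 184 = 20056 ≡ 1
1 · 39 = 39
39 · 49 = 1911 ≡ 1
1 · 184 = 184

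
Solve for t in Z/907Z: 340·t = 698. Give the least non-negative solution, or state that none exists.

gcd(340, 907) = 1, so a unique solution mod 907 exists.
340⁻¹ ≡ 899 (mod 907).
t ≡ 899·698 ≡ 765 (mod 907).

765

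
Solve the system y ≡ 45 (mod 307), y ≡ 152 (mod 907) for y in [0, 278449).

186087

307⁻¹ mod 907: 307·65 ≡ 1 (mod 907), so 307⁻¹ ≡ 65.
y = 45 + 307·((152 − 45)·65 mod 907) = 45 + 307·606 = 186087.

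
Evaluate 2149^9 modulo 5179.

By square-and-multiply:
2149^1 ≡ 2149 (mod 5179)
2149^2 ≡ 2149^2 = 4618201 ≡ 3712 (mod 5179)
2149^4 ≡ 3712^2 = 13778944 ≡ 2804 (mod 5179)
2149^8 ≡ 2804^2 = 7862416 ≡ 694 (mod 5179)
2149^9 = 2149^8 * 2149^1 ≡ 694 * 2149 (mod 5179).
694 * 2149 = 1491406 ≡ 5033 (mod 5179).

5033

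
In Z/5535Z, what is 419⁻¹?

4214

Apply the Euclidean algorithm and back-substitute:
5535 = 13×419 + 88
419 = 4×88 + 67
88 = 1×67 + 21
67 = 3×21 + 4
21 = 5×4 + 1
4 = 4×1 + 0
gcd(419, 5535) = 1, so the inverse exists.
Back-substitute for 1:
1 = 1×21 − 5×4
  = −5×67 + 16×21
  = 16×88 − 21×67
  = −21×419 + 100×88
  = 100×5535 − 1321×419
So 419⁻¹ ≡ −1321 ≡ 4214 (mod 5535).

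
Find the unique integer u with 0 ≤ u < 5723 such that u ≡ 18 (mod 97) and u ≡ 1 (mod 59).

5547

97⁻¹ mod 59: 97*14 ≡ 1 (mod 59), so 97⁻¹ ≡ 14.
u = 18 + 97*((1 − 18)*14 mod 59) = 18 + 97*57 = 5547.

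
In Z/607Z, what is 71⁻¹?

171

607 = 8·71 + 39
71 = 1·39 + 32
39 = 1·32 + 7
32 = 4·7 + 4
7 = 1·4 + 3
4 = 1·3 + 1
3 = 3·1 + 0
gcd(71, 607) = 1, so the inverse exists.
Back-substitute for 1:
1 = 1·4 − 1·3
  = −1·7 + 2·4
  = 2·32 − 9·7
  = −9·39 + 11·32
  = 11·71 − 20·39
  = −20·607 + 171·71
So 71⁻¹ ≡ 171 (mod 607).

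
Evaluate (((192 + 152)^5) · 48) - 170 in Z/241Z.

38

192 + 152 = 344 ≡ 103 (mod 241)
(103)^5 ≡ 165 (mod 241)
165 · 48 = 7920 ≡ 208 (mod 241)
208 - 170 = 38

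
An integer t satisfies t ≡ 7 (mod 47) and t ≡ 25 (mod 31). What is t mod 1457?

242

47⁻¹ mod 31: 47*2 ≡ 1 (mod 31), so 47⁻¹ ≡ 2.
t = 7 + 47*((25 − 7)*2 mod 31) = 7 + 47*5 = 242.
Check: 242 mod 47 = 7, 242 mod 31 = 25. ✓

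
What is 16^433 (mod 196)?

433 in binary is 110110001, i.e. 433 = 256 + 128 + 32 + 16 + 1.
16^1 ≡ 16 (mod 196)
16^2 ≡ 16^2 = 256 ≡ 60 (mod 196)
16^4 ≡ 60^2 = 3600 ≡ 72 (mod 196)
16^8 ≡ 72^2 = 5184 ≡ 88 (mod 196)
16^16 ≡ 88^2 = 7744 ≡ 100 (mod 196)
16^32 ≡ 100^2 = 10000 ≡ 4 (mod 196)
16^64 ≡ 4^2 = 16 (mod 196)
16^128 ≡ 16^2 = 256 ≡ 60 (mod 196)
16^256 ≡ 60^2 = 3600 ≡ 72 (mod 196)
16^433 = 16^256 * 16^128 * 16^32 * 16^16 * 16^1 ≡ 72 * 60 * 4 * 100 * 16 (mod 196).
Accumulate the product:
72 * 60 = 4320 ≡ 8
8 * 4 = 32
32 * 100 = 3200 ≡ 64
64 * 16 = 1024 ≡ 44

44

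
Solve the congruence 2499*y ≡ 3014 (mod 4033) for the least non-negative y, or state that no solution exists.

gcd(2499, 4033) = 1, so a unique solution mod 4033 exists.
2499⁻¹ ≡ 1049 (mod 4033).
y ≡ 1049*3014 ≡ 3847 (mod 4033).

3847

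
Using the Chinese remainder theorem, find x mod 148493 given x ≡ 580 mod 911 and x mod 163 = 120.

911⁻¹ mod 163: 911·90 ≡ 1 (mod 163), so 911⁻¹ ≡ 90.
x = 580 + 911·((120 − 580)·90 mod 163) = 580 + 911·2 = 2402.
Check: 2402 mod 911 = 580, 2402 mod 163 = 120. ✓

2402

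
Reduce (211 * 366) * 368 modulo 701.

628

211 * 366 = 77226 ≡ 116 (mod 701)
116 * 368 = 42688 ≡ 628 (mod 701)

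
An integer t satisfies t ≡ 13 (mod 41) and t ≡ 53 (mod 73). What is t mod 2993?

710

41⁻¹ mod 73: 41·57 ≡ 1 (mod 73), so 41⁻¹ ≡ 57.
t = 13 + 41·((53 − 13)·57 mod 73) = 13 + 41·17 = 710.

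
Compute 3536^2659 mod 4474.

3836

3536^1 ≡ 3536 (mod 4474)
3536^2 ≡ 3536^2 = 12503296 ≡ 2940 (mod 4474)
3536^4 ≡ 2940^2 = 8643600 ≡ 4306 (mod 4474)
3536^8 ≡ 4306^2 = 18541636 ≡ 1380 (mod 4474)
3536^16 ≡ 1380^2 = 1904400 ≡ 2950 (mod 4474)
3536^32 ≡ 2950^2 = 8702500 ≡ 570 (mod 4474)
3536^64 ≡ 570^2 = 324900 ≡ 2772 (mod 4474)
3536^128 ≡ 2772^2 = 7683984 ≡ 2126 (mod 4474)
3536^256 ≡ 2126^2 = 4519876 ≡ 1136 (mod 4474)
3536^512 ≡ 1136^2 = 1290496 ≡ 1984 (mod 4474)
3536^1024 ≡ 1984^2 = 3936256 ≡ 3610 (mod 4474)
3536^2048 ≡ 3610^2 = 13032100 ≡ 3812 (mod 4474)
3536^2659 = 3536^2048 * 3536^512 * 3536^64 * 3536^32 * 3536^2 * 3536^1 ≡ 3812 * 1984 * 2772 * 570 * 2940 * 3536 (mod 4474).
Accumulate the product:
3812 * 1984 = 7563008 ≡ 1948
1948 * 2772 = 5399856 ≡ 4212
4212 * 570 = 2400840 ≡ 2776
2776 * 2940 = 8161440 ≡ 864
864 * 3536 = 3055104 ≡ 3836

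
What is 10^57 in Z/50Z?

Using repeated squaring:
57 in binary is 111001, i.e. 57 = 32 + 16 + 8 + 1.
10^1 ≡ 10 (mod 50)
10^2 ≡ 10^2 = 100 ≡ 0 (mod 50)
10^4 ≡ 0^2 = 0 (mod 50)
10^8 ≡ 0^2 = 0 (mod 50)
10^16 ≡ 0^2 = 0 (mod 50)
10^32 ≡ 0^2 = 0 (mod 50)
10^57 = 10^32 · 10^16 · 10^8 · 10^1 ≡ 0 · 0 · 0 · 10 (mod 50).
Accumulate the product:
0 · 0 = 0
0 · 0 = 0
0 · 10 = 0

0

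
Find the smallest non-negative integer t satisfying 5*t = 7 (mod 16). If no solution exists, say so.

11

gcd(5, 16) = 1, so a unique solution mod 16 exists.
5⁻¹ ≡ 13 (mod 16).
t ≡ 13*7 ≡ 11 (mod 16).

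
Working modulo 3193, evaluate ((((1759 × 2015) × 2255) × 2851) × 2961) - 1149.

1548

1759 × 2015 = 3544385 ≡ 155 (mod 3193)
155 × 2255 = 349525 ≡ 1488 (mod 3193)
1488 × 2851 = 4242288 ≡ 1984 (mod 3193)
1984 × 2961 = 5874624 ≡ 2697 (mod 3193)
2697 - 1149 = 1548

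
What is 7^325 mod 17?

7^1 ≡ 7 (mod 17)
7^2 ≡ 7^2 = 49 ≡ 15 (mod 17)
7^4 ≡ 15^2 = 225 ≡ 4 (mod 17)
7^8 ≡ 4^2 = 16 (mod 17)
7^16 ≡ 16^2 = 256 ≡ 1 (mod 17)
7^32 ≡ 1^2 = 1 (mod 17)
7^64 ≡ 1^2 = 1 (mod 17)
7^128 ≡ 1^2 = 1 (mod 17)
7^256 ≡ 1^2 = 1 (mod 17)
7^325 = 7^256 × 7^64 × 7^4 × 7^1 ≡ 1 × 1 × 4 × 7 (mod 17).
Accumulate the product:
1 × 1 = 1
1 × 4 = 4
4 × 7 = 28 ≡ 11

11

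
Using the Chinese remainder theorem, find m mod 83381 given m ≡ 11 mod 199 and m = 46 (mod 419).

199⁻¹ mod 419: 199×379 ≡ 1 (mod 419), so 199⁻¹ ≡ 379.
m = 11 + 199×((46 − 11)×379 mod 419) = 11 + 199×276 = 54935.

54935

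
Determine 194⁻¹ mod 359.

161

359 = 1*194 + 165
194 = 1*165 + 29
165 = 5*29 + 20
29 = 1*20 + 9
20 = 2*9 + 2
9 = 4*2 + 1
2 = 2*1 + 0
gcd(194, 359) = 1, so the inverse exists.
Bézout: 1 = −87*359 + 161*194.
So 194⁻¹ ≡ 161 (mod 359).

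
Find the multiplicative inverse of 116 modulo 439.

246

Run the extended Euclidean algorithm:
439 = 3*116 + 91
116 = 1*91 + 25
91 = 3*25 + 16
25 = 1*16 + 9
16 = 1*9 + 7
9 = 1*7 + 2
7 = 3*2 + 1
2 = 2*1 + 0
gcd(116, 439) = 1, so the inverse exists.
Bézout: 1 = 51*439 − 193*116.
So 116⁻¹ ≡ −193 ≡ 246 (mod 439).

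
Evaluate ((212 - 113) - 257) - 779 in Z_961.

24

212 - 113 = 99
99 - 257 = -158 ≡ 803 (mod 961)
803 - 779 = 24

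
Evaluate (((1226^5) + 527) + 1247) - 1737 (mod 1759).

640

(1226)^5 ≡ 603 (mod 1759)
603 + 527 = 1130
1130 + 1247 = 2377 ≡ 618 (mod 1759)
618 - 1737 = -1119 ≡ 640 (mod 1759)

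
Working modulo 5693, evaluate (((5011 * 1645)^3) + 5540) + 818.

5011 * 1645 = 8243095 ≡ 5324 (mod 5693)
(5324)^3 ≡ 3009 (mod 5693)
3009 + 5540 = 8549 ≡ 2856 (mod 5693)
2856 + 818 = 3674

3674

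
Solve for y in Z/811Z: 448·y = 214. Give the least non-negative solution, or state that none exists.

gcd(448, 811) = 1, so a unique solution mod 811 exists.
448⁻¹ ≡ 458 (mod 811).
y ≡ 458·214 ≡ 692 (mod 811).

692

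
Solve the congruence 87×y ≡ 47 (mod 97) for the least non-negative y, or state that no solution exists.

gcd(87, 97) = 1, so a unique solution mod 97 exists.
87⁻¹ ≡ 29 (mod 97).
y ≡ 29×47 ≡ 5 (mod 97).

5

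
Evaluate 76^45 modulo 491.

45 in binary is 101101, i.e. 45 = 32 + 8 + 4 + 1.
76^1 ≡ 76 (mod 491)
76^2 ≡ 76^2 = 5776 ≡ 375 (mod 491)
76^4 ≡ 375^2 = 140625 ≡ 199 (mod 491)
76^8 ≡ 199^2 = 39601 ≡ 321 (mod 491)
76^16 ≡ 321^2 = 103041 ≡ 422 (mod 491)
76^32 ≡ 422^2 = 178084 ≡ 342 (mod 491)
76^45 = 76^32 × 76^8 × 76^4 × 76^1 ≡ 342 × 321 × 199 × 76 (mod 491).
Accumulate the product:
342 × 321 = 109782 ≡ 289
289 × 199 = 57511 ≡ 64
64 × 76 = 4864 ≡ 445

445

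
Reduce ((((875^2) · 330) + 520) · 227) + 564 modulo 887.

866

(875)^2 ≡ 144 (mod 887)
144 · 330 = 47520 ≡ 509 (mod 887)
509 + 520 = 1029 ≡ 142 (mod 887)
142 · 227 = 32234 ≡ 302 (mod 887)
302 + 564 = 866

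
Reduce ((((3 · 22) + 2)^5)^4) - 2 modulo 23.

22

3 · 22 = 66 ≡ 20 (mod 23)
20 + 2 = 22
(22)^5 ≡ 22 (mod 23)
(22)^4 ≡ 1 (mod 23)
1 - 2 = -1 ≡ 22 (mod 23)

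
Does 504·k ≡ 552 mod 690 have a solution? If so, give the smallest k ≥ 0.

23

gcd(504, 690) = 6, and 6 | 552, so solutions exist.
Divide through by 6: 84·k = 92 (mod 115).
84⁻¹ ≡ 89 (mod 115).
k ≡ 89·92 ≡ 23 (mod 115).
The smallest non-negative solution is k = 23.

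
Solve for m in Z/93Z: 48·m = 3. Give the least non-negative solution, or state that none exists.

2

gcd(48, 93) = 3, and 3 | 3, so solutions exist.
Divide through by 3: 16·m ≡ 1 (mod 31).
16⁻¹ ≡ 2 (mod 31).
m ≡ 2·1 ≡ 2 (mod 31).
The smallest non-negative solution is m = 2.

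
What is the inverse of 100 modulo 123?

Run the extended Euclidean algorithm:
123 = 1·100 + 23
100 = 4·23 + 8
23 = 2·8 + 7
8 = 1·7 + 1
7 = 7·1 + 0
gcd(100, 123) = 1, so the inverse exists.
Bézout: 1 = −13·123 + 16·100.
So 100⁻¹ ≡ 16 (mod 123).

16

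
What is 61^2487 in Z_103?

2487 in binary is 100110110111, i.e. 2487 = 2048 + 256 + 128 + 32 + 16 + 4 + 2 + 1.
61^1 ≡ 61 (mod 103)
61^2 ≡ 61^2 = 3721 ≡ 13 (mod 103)
61^4 ≡ 13^2 = 169 ≡ 66 (mod 103)
61^8 ≡ 66^2 = 4356 ≡ 30 (mod 103)
61^16 ≡ 30^2 = 900 ≡ 76 (mod 103)
61^32 ≡ 76^2 = 5776 ≡ 8 (mod 103)
61^64 ≡ 8^2 = 64 (mod 103)
61^128 ≡ 64^2 = 4096 ≡ 79 (mod 103)
61^256 ≡ 79^2 = 6241 ≡ 61 (mod 103)
61^512 ≡ 61^2 = 3721 ≡ 13 (mod 103)
61^1024 ≡ 13^2 = 169 ≡ 66 (mod 103)
61^2048 ≡ 66^2 = 4356 ≡ 30 (mod 103)
61^2487 = 61^2048 * 61^256 * 61^128 * 61^32 * 61^16 * 61^4 * 61^2 * 61^1 ≡ 30 * 61 * 79 * 8 * 76 * 66 * 13 * 61 (mod 103).
Accumulate the product:
30 * 61 = 1830 ≡ 79
79 * 79 = 6241 ≡ 61
61 * 8 = 488 ≡ 76
76 * 76 = 5776 ≡ 8
8 * 66 = 528 ≡ 13
13 * 13 = 169 ≡ 66
66 * 61 = 4026 ≡ 9

9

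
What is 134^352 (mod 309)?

13

By square-and-multiply:
352 in binary is 101100000, i.e. 352 = 256 + 64 + 32.
134^1 ≡ 134 (mod 309)
134^2 ≡ 134^2 = 17956 ≡ 34 (mod 309)
134^4 ≡ 34^2 = 1156 ≡ 229 (mod 309)
134^8 ≡ 229^2 = 52441 ≡ 220 (mod 309)
134^16 ≡ 220^2 = 48400 ≡ 196 (mod 309)
134^32 ≡ 196^2 = 38416 ≡ 100 (mod 309)
134^64 ≡ 100^2 = 10000 ≡ 112 (mod 309)
134^128 ≡ 112^2 = 12544 ≡ 184 (mod 309)
134^256 ≡ 184^2 = 33856 ≡ 175 (mod 309)
134^352 = 134^256 · 134^64 · 134^32 ≡ 175 · 112 · 100 (mod 309).
Accumulate the product:
175 · 112 = 19600 ≡ 133
133 · 100 = 13300 ≡ 13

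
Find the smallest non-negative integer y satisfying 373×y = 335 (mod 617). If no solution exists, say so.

gcd(373, 617) = 1, so a unique solution mod 617 exists.
373⁻¹ ≡ 397 (mod 617).
y ≡ 397×335 ≡ 340 (mod 617).

340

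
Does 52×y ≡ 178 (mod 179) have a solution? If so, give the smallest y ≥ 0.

148

gcd(52, 179) = 1, so a unique solution mod 179 exists.
52⁻¹ ≡ 31 (mod 179).
y ≡ 31×178 ≡ 148 (mod 179).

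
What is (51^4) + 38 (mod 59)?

4

(51)^4 ≡ 25 (mod 59)
25 + 38 = 63 ≡ 4 (mod 59)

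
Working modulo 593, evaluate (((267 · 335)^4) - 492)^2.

201

267 · 335 = 89445 ≡ 495 (mod 593)
(495)^4 ≡ 410 (mod 593)
410 - 492 = -82 ≡ 511 (mod 593)
(511)^2 ≡ 201 (mod 593)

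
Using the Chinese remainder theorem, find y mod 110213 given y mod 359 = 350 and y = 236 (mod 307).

105537

359⁻¹ mod 307: 359×124 ≡ 1 (mod 307), so 359⁻¹ ≡ 124.
y = 350 + 359×((236 − 350)×124 mod 307) = 350 + 359×293 = 105537.
Check: 105537 mod 359 = 350, 105537 mod 307 = 236. ✓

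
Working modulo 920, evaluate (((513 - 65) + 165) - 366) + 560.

513 - 65 = 448
448 + 165 = 613
613 - 366 = 247
247 + 560 = 807

807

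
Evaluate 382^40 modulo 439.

90

40 in binary is 101000, i.e. 40 = 32 + 8.
382^1 ≡ 382 (mod 439)
382^2 ≡ 382^2 = 145924 ≡ 176 (mod 439)
382^4 ≡ 176^2 = 30976 ≡ 246 (mod 439)
382^8 ≡ 246^2 = 60516 ≡ 373 (mod 439)
382^16 ≡ 373^2 = 139129 ≡ 405 (mod 439)
382^32 ≡ 405^2 = 164025 ≡ 278 (mod 439)
382^40 = 382^32 · 382^8 ≡ 278 · 373 (mod 439).
278 · 373 = 103694 ≡ 90 (mod 439).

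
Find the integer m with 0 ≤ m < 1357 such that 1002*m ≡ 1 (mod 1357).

By the extended Euclidean algorithm:
1357 = 1·1002 + 355
1002 = 2·355 + 292
355 = 1·292 + 63
292 = 4·63 + 40
63 = 1·40 + 23
40 = 1·23 + 17
23 = 1·17 + 6
17 = 2·6 + 5
6 = 1·5 + 1
5 = 5·1 + 0
gcd(1002, 1357) = 1, so the inverse exists.
Back-substitute for 1:
1 = 1·6 − 1·5
  = −1·17 + 3·6
  = 3·23 − 4·17
  = −4·40 + 7·23
  = 7·63 − 11·40
  = −11·292 + 51·63
  = 51·355 − 62·292
  = −62·1002 + 175·355
  = 175·1357 − 237·1002
So 1002⁻¹ ≡ −237 ≡ 1120 (mod 1357).

1120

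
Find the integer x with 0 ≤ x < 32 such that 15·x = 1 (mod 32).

32 = 2·15 + 2
15 = 7·2 + 1
2 = 2·1 + 0
gcd(15, 32) = 1, so the inverse exists.
Back-substitute for 1:
1 = 1·15 − 7·2
  = −7·32 + 15·15
So 15⁻¹ ≡ 15 (mod 32).

15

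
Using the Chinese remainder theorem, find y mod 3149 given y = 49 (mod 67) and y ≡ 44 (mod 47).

67⁻¹ mod 47: 67*40 ≡ 1 (mod 47), so 67⁻¹ ≡ 40.
y = 49 + 67*((44 − 49)*40 mod 47) = 49 + 67*35 = 2394.
Check: 2394 mod 67 = 49, 2394 mod 47 = 44. ✓

2394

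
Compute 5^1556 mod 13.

By square-and-multiply:
5^1 ≡ 5 (mod 13)
5^2 ≡ 5^2 = 25 ≡ 12 (mod 13)
5^4 ≡ 12^2 = 144 ≡ 1 (mod 13)
5^8 ≡ 1^2 = 1 (mod 13)
5^16 ≡ 1^2 = 1 (mod 13)
5^32 ≡ 1^2 = 1 (mod 13)
5^64 ≡ 1^2 = 1 (mod 13)
5^128 ≡ 1^2 = 1 (mod 13)
5^256 ≡ 1^2 = 1 (mod 13)
5^512 ≡ 1^2 = 1 (mod 13)
5^1024 ≡ 1^2 = 1 (mod 13)
5^1556 = 5^1024 * 5^512 * 5^16 * 5^4 ≡ 1 * 1 * 1 * 1 (mod 13).
Accumulate the product:
1 * 1 = 1
1 * 1 = 1
1 * 1 = 1

1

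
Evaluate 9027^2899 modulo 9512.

Using repeated squaring:
2899 in binary is 101101010011, i.e. 2899 = 2048 + 512 + 256 + 64 + 16 + 2 + 1.
9027^1 ≡ 9027 (mod 9512)
9027^2 ≡ 9027^2 = 81486729 ≡ 6937 (mod 9512)
9027^4 ≡ 6937^2 = 48121969 ≡ 761 (mod 9512)
9027^8 ≡ 761^2 = 579121 ≡ 8401 (mod 9512)
9027^16 ≡ 8401^2 = 70576801 ≡ 7273 (mod 9512)
9027^32 ≡ 7273^2 = 52896529 ≡ 297 (mod 9512)
9027^64 ≡ 297^2 = 88209 ≡ 2601 (mod 9512)
9027^128 ≡ 2601^2 = 6765201 ≡ 2169 (mod 9512)
9027^256 ≡ 2169^2 = 4704561 ≡ 5633 (mod 9512)
9027^512 ≡ 5633^2 = 31730689 ≡ 8169 (mod 9512)
9027^1024 ≡ 8169^2 = 66732561 ≡ 5881 (mod 9512)
9027^2048 ≡ 5881^2 = 34586161 ≡ 529 (mod 9512)
9027^2899 = 9027^2048 * 9027^512 * 9027^256 * 9027^64 * 9027^16 * 9027^2 * 9027^1 ≡ 529 * 8169 * 5633 * 2601 * 7273 * 6937 * 9027 (mod 9512).
Accumulate the product:
529 * 8169 = 4321401 ≡ 2953
2953 * 5633 = 16634249 ≡ 7273
7273 * 2601 = 18917073 ≡ 7217
7217 * 7273 = 52489241 ≡ 2025
2025 * 6937 = 14047425 ≡ 7713
7713 * 9027 = 69625251 ≡ 6923

6923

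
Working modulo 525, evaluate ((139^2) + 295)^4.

(139)^2 ≡ 421 (mod 525)
421 + 295 = 716 ≡ 191 (mod 525)
(191)^4 ≡ 436 (mod 525)

436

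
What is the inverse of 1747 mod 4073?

4073 = 2*1747 + 579
1747 = 3*579 + 10
579 = 57*10 + 9
10 = 1*9 + 1
9 = 9*1 + 0
gcd(1747, 4073) = 1, so the inverse exists.
Back-substitute for 1:
1 = 1*10 − 1*9
  = −1*579 + 58*10
  = 58*1747 − 175*579
  = −175*4073 + 408*1747
So 1747⁻¹ ≡ 408 (mod 4073).

408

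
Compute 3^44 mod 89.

Using repeated squaring:
44 in binary is 101100, i.e. 44 = 32 + 8 + 4.
3^1 ≡ 3 (mod 89)
3^2 ≡ 3^2 = 9 (mod 89)
3^4 ≡ 9^2 = 81 (mod 89)
3^8 ≡ 81^2 = 6561 ≡ 64 (mod 89)
3^16 ≡ 64^2 = 4096 ≡ 2 (mod 89)
3^32 ≡ 2^2 = 4 (mod 89)
3^44 = 3^32 * 3^8 * 3^4 ≡ 4 * 64 * 81 (mod 89).
Accumulate the product:
4 * 64 = 256 ≡ 78
78 * 81 = 6318 ≡ 88

88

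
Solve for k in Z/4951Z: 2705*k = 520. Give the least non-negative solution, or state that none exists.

3249

gcd(2705, 4951) = 1, so a unique solution mod 4951 exists.
2705⁻¹ ≡ 1920 (mod 4951).
k ≡ 1920*520 ≡ 3249 (mod 4951).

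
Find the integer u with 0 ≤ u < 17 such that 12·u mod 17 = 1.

Apply the Euclidean algorithm and back-substitute:
17 = 1×12 + 5
12 = 2×5 + 2
5 = 2×2 + 1
2 = 2×1 + 0
gcd(12, 17) = 1, so the inverse exists.
Back-substitute for 1:
1 = 1×5 − 2×2
  = −2×12 + 5×5
  = 5×17 − 7×12
So 12⁻¹ ≡ −7 ≡ 10 (mod 17).

10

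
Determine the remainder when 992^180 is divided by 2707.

Using repeated squaring:
992^1 ≡ 992 (mod 2707)
992^2 ≡ 992^2 = 984064 ≡ 1423 (mod 2707)
992^4 ≡ 1423^2 = 2024929 ≡ 93 (mod 2707)
992^8 ≡ 93^2 = 8649 ≡ 528 (mod 2707)
992^16 ≡ 528^2 = 278784 ≡ 2670 (mod 2707)
992^32 ≡ 2670^2 = 7128900 ≡ 1369 (mod 2707)
992^64 ≡ 1369^2 = 1874161 ≡ 917 (mod 2707)
992^128 ≡ 917^2 = 840889 ≡ 1719 (mod 2707)
992^180 = 992^128 * 992^32 * 992^16 * 992^4 ≡ 1719 * 1369 * 2670 * 93 (mod 2707).
Accumulate the product:
1719 * 1369 = 2353311 ≡ 928
928 * 2670 = 2477760 ≡ 855
855 * 93 = 79515 ≡ 1012

1012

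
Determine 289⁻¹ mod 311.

212

Run the extended Euclidean algorithm:
311 = 1×289 + 22
289 = 13×22 + 3
22 = 7×3 + 1
3 = 3×1 + 0
gcd(289, 311) = 1, so the inverse exists.
Back-substitute for 1:
1 = 1×22 − 7×3
  = −7×289 + 92×22
  = 92×311 − 99×289
So 289⁻¹ ≡ −99 ≡ 212 (mod 311).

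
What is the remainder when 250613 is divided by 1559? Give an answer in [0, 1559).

1173

250613 = 160*1559 + 1173, so 250613 ≡ 1173 (mod 1559).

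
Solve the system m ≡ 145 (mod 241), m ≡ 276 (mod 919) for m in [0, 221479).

241⁻¹ mod 919: 241*286 ≡ 1 (mod 919), so 241⁻¹ ≡ 286.
m = 145 + 241*((276 − 145)*286 mod 919) = 145 + 241*706 = 170291.

170291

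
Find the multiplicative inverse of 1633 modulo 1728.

By the extended Euclidean algorithm:
1728 = 1·1633 + 95
1633 = 17·95 + 18
95 = 5·18 + 5
18 = 3·5 + 3
5 = 1·3 + 2
3 = 1·2 + 1
2 = 2·1 + 0
gcd(1633, 1728) = 1, so the inverse exists.
Back-substitute for 1:
1 = 1·3 − 1·2
  = −1·5 + 2·3
  = 2·18 − 7·5
  = −7·95 + 37·18
  = 37·1633 − 636·95
  = −636·1728 + 673·1633
So 1633⁻¹ ≡ 673 (mod 1728).

673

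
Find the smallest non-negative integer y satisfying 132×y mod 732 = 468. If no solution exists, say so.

59

gcd(132, 732) = 12, and 12 | 468, so solutions exist.
Divide through by 12: 11×y ≡ 39 (mod 61).
11⁻¹ ≡ 50 (mod 61).
y ≡ 50×39 ≡ 59 (mod 61).
The smallest non-negative solution is y = 59.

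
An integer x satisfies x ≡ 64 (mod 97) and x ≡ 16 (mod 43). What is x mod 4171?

2295

97⁻¹ mod 43: 97×4 ≡ 1 (mod 43), so 97⁻¹ ≡ 4.
x = 64 + 97×((16 − 64)×4 mod 43) = 64 + 97×23 = 2295.
Check: 2295 mod 97 = 64, 2295 mod 43 = 16. ✓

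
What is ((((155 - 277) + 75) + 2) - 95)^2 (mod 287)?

155 - 277 = -122 ≡ 165 (mod 287)
165 + 75 = 240
240 + 2 = 242
242 - 95 = 147
(147)^2 ≡ 84 (mod 287)

84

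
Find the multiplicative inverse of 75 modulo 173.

173 = 2×75 + 23
75 = 3×23 + 6
23 = 3×6 + 5
6 = 1×5 + 1
5 = 5×1 + 0
gcd(75, 173) = 1, so the inverse exists.
Back-substitute for 1:
1 = 1×6 − 1×5
  = −1×23 + 4×6
  = 4×75 − 13×23
  = −13×173 + 30×75
So 75⁻¹ ≡ 30 (mod 173).

30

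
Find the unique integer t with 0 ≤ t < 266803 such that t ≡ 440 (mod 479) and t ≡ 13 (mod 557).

88576

479⁻¹ mod 557: 479*507 ≡ 1 (mod 557), so 479⁻¹ ≡ 507.
t = 440 + 479*((13 − 440)*507 mod 557) = 440 + 479*184 = 88576.
Check: 88576 mod 479 = 440, 88576 mod 557 = 13. ✓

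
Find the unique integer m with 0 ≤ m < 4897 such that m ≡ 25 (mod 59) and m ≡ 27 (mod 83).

59⁻¹ mod 83: 59·38 ≡ 1 (mod 83), so 59⁻¹ ≡ 38.
m = 25 + 59·((27 − 25)·38 mod 83) = 25 + 59·76 = 4509.

4509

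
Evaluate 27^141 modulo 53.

Compute successive squares:
141 in binary is 10001101, i.e. 141 = 128 + 8 + 4 + 1.
27^1 ≡ 27 (mod 53)
27^2 ≡ 27^2 = 729 ≡ 40 (mod 53)
27^4 ≡ 40^2 = 1600 ≡ 10 (mod 53)
27^8 ≡ 10^2 = 100 ≡ 47 (mod 53)
27^16 ≡ 47^2 = 2209 ≡ 36 (mod 53)
27^32 ≡ 36^2 = 1296 ≡ 24 (mod 53)
27^64 ≡ 24^2 = 576 ≡ 46 (mod 53)
27^128 ≡ 46^2 = 2116 ≡ 49 (mod 53)
27^141 = 27^128 × 27^8 × 27^4 × 27^1 ≡ 49 × 47 × 10 × 27 (mod 53).
Accumulate the product:
49 × 47 = 2303 ≡ 24
24 × 10 = 240 ≡ 28
28 × 27 = 756 ≡ 14

14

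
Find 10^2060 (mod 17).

By square-and-multiply:
2060 in binary is 100000001100, i.e. 2060 = 2048 + 8 + 4.
10^1 ≡ 10 (mod 17)
10^2 ≡ 10^2 = 100 ≡ 15 (mod 17)
10^4 ≡ 15^2 = 225 ≡ 4 (mod 17)
10^8 ≡ 4^2 = 16 (mod 17)
10^16 ≡ 16^2 = 256 ≡ 1 (mod 17)
10^32 ≡ 1^2 = 1 (mod 17)
10^64 ≡ 1^2 = 1 (mod 17)
10^128 ≡ 1^2 = 1 (mod 17)
10^256 ≡ 1^2 = 1 (mod 17)
10^512 ≡ 1^2 = 1 (mod 17)
10^1024 ≡ 1^2 = 1 (mod 17)
10^2048 ≡ 1^2 = 1 (mod 17)
10^2060 = 10^2048 · 10^8 · 10^4 ≡ 1 · 16 · 4 (mod 17).
Accumulate the product:
1 · 16 = 16
16 · 4 = 64 ≡ 13

13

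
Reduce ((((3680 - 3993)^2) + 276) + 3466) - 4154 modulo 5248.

3680 - 3993 = -313 ≡ 4935 (mod 5248)
(4935)^2 ≡ 3505 (mod 5248)
3505 + 276 = 3781
3781 + 3466 = 7247 ≡ 1999 (mod 5248)
1999 - 4154 = -2155 ≡ 3093 (mod 5248)

3093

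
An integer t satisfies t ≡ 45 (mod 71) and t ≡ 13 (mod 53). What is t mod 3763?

755

71⁻¹ mod 53: 71×3 ≡ 1 (mod 53), so 71⁻¹ ≡ 3.
t = 45 + 71×((13 − 45)×3 mod 53) = 45 + 71×10 = 755.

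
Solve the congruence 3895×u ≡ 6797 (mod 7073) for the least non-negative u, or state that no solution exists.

6214

gcd(3895, 7073) = 1, so a unique solution mod 7073 exists.
3895⁻¹ ≡ 3719 (mod 7073).
u ≡ 3719×6797 ≡ 6214 (mod 7073).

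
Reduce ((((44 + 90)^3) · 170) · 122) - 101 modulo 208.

44 + 90 = 134
(134)^3 ≡ 168 (mod 208)
168 · 170 = 28560 ≡ 64 (mod 208)
64 · 122 = 7808 ≡ 112 (mod 208)
112 - 101 = 11

11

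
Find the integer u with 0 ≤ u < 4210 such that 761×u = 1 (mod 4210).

4210 = 5*761 + 405
761 = 1*405 + 356
405 = 1*356 + 49
356 = 7*49 + 13
49 = 3*13 + 10
13 = 1*10 + 3
10 = 3*3 + 1
3 = 3*1 + 0
gcd(761, 4210) = 1, so the inverse exists.
Back-substitute for 1:
1 = 1*10 − 3*3
  = −3*13 + 4*10
  = 4*49 − 15*13
  = −15*356 + 109*49
  = 109*405 − 124*356
  = −124*761 + 233*405
  = 233*4210 − 1289*761
So 761⁻¹ ≡ −1289 ≡ 2921 (mod 4210).

2921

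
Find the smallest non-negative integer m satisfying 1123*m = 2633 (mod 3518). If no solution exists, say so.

2615

gcd(1123, 3518) = 1, so a unique solution mod 3518 exists.
1123⁻¹ ≡ 2243 (mod 3518).
m ≡ 2243*2633 ≡ 2615 (mod 3518).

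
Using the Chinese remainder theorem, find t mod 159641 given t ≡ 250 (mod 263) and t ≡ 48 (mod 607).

263⁻¹ mod 607: 263·577 ≡ 1 (mod 607), so 263⁻¹ ≡ 577.
t = 250 + 263·((48 − 250)·577 mod 607) = 250 + 263·597 = 157261.
Check: 157261 mod 263 = 250, 157261 mod 607 = 48. ✓

157261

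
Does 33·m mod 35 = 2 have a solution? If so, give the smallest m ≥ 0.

34

gcd(33, 35) = 1, so a unique solution mod 35 exists.
33⁻¹ ≡ 17 (mod 35).
m ≡ 17·2 ≡ 34 (mod 35).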